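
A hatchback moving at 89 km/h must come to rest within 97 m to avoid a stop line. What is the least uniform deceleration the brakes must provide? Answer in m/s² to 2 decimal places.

Required deceleration ≈ 3.15 m/s²

89 km/h ÷ 3.6 = 24.7222 m/s.
v² = 2a·d ⇒ a = v²/(2d) = 24.7222² / (2 × 97.000) = 611.187 / 194.000 = 3.1504 m/s².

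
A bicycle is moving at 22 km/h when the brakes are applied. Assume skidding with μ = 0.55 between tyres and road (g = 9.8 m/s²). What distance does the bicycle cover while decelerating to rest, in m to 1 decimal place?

22 km/h ÷ 3.6 = 6.1111 m/s.
a = μg = 0.55 × 9.8 = 5.390 m/s².
Braking distance = v²/(2a) = 6.1111² / (2 × 5.390) = 37.346 / 10.780 = 3.464 m.

Braking distance ≈ 3.5 m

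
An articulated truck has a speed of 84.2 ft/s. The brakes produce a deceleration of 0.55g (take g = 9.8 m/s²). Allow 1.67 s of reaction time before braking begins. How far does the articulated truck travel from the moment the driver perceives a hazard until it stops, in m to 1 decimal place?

84.2 ft/s × 0.3048 = 25.6642 m/s.
a = 0.55 × 9.8 = 5.390 m/s².
Reaction distance = v·t_r = 25.6642 × 1.67 = 42.859 m.
Braking distance = v²/(2a) = 25.6642² / (2 × 5.390) = 658.651 / 10.780 = 61.099 m.
Total = 42.859 + 61.099 = 103.958 m.

Total stopping distance ≈ 104.0 m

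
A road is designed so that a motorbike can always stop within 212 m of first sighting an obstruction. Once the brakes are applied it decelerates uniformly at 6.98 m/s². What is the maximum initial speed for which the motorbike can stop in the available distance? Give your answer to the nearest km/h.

Maximum speed ≈ 196 km/h

v²/(2a) = d ⇒ v = √(2 × 6.980 × 212) = √2959.52 = 54.4015 m/s.
54.4015 m/s × 3.6 = 195.845 km/h.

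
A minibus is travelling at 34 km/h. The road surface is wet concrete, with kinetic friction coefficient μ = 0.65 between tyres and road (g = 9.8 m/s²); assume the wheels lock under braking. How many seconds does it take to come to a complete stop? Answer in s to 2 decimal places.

34 km/h ÷ 3.6 = 9.4444 m/s.
a = μg = 0.65 × 9.8 = 6.370 m/s².
Braking time = v/a = 9.4444 / 6.370 = 1.483 s.

Braking time ≈ 1.48 s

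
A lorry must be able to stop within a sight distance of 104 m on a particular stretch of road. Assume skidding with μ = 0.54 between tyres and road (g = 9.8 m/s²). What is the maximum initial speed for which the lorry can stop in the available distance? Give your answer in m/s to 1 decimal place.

Maximum speed ≈ 33.2 m/s

a = μg = 0.54 × 9.8 = 5.292 m/s².
v²/(2a) = d ⇒ v = √(2 × 5.292 × 104) = √1100.74 = 33.1774 m/s.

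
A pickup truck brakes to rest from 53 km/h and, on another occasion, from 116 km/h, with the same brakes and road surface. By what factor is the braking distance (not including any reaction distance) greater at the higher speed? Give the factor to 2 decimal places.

Factor ≈ 4.79

Braking distance d = v²/(2a), so with a fixed, d ∝ v².
Factor = (116/53)² = 2.1887² = 4.7904.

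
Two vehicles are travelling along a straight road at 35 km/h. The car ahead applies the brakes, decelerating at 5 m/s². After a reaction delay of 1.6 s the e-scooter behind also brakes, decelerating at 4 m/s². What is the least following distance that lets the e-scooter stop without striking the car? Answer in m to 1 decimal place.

Minimum gap ≈ 17.9 m

35 km/h ÷ 3.6 = 9.7222 m/s.
Leader travels v²/(2a_L) = 94.521 / 10.000 = 9.452 m before stopping.
Follower covers v·t_r = 9.7222 × 1.6 = 15.556 m while reacting, then v²/(2a_F) = 94.521 / 8.000 = 11.815 m while braking, for a total of 15.556 + 11.815 = 27.371 m.
Since a_F ≤ a_L and the follower starts braking later, the follower is never slower than the leader, so the closest approach is when both have stopped.
Minimum gap = 27.371 − 9.452 = 17.919 m.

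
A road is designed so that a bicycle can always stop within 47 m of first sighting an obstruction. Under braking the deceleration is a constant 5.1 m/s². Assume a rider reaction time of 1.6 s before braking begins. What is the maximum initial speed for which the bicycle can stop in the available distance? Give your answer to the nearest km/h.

Maximum speed ≈ 55 km/h

Stopping distance: v·t_r + v²/(2a) = 47 with t_r = 1.6 s and a = 5.100 m/s².
So v² + 16.320 v − 479.40 = 0.
Positive root: v = −a·t_r + √((a·t_r)² + 2a·d) = −8.160 + √(66.586 + 479.40) = 15.2063 m/s.
15.2063 m/s × 3.6 = 54.743 km/h.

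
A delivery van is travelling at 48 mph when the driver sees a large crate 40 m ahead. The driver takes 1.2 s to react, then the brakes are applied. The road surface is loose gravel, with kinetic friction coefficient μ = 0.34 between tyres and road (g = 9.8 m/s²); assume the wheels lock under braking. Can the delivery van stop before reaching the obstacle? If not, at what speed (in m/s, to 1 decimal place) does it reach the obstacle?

48 mph × 0.44704 = 21.4579 m/s.
a = μg = 0.34 × 9.8 = 3.332 m/s².
Reaction distance = 21.4579 × 1.2 = 25.749 m.
Braking distance needed to stop: v²/(2a) = 460.441 / 6.664 = 69.094 m, so total needed = 25.749 + 69.094 = 94.843 m > 40 m — it cannot stop.
Distance remaining when braking begins: 40 − 25.749 = 14.251 m.
v² = v₀² − 2a·d = 460.441 − 2 × 3.332 × 14.251 = 365.472 m²/s².
v = √365.472 = 19.117 m/s.

No — it strikes the obstacle at 19.1 m/s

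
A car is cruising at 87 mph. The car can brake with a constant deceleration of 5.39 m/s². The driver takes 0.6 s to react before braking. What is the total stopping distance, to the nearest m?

Total stopping distance ≈ 164 m

87 mph × 0.44704 = 38.8925 m/s.
Reaction distance = v·t_r = 38.8925 × 0.6 = 23.335 m.
Braking distance = v²/(2a) = 38.8925² / (2 × 5.390) = 1512.627 / 10.780 = 140.318 m.
Total = 23.335 + 140.318 = 163.653 m.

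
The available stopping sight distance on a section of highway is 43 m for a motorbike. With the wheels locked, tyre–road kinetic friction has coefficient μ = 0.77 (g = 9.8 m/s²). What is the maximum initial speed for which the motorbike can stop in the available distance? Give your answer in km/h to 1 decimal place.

a = μg = 0.77 × 9.8 = 7.546 m/s².
v²/(2a) = d ⇒ v = √(2 × 7.546 × 43) = √648.96 = 25.4747 m/s.
25.4747 m/s × 3.6 = 91.709 km/h.

Maximum speed ≈ 91.7 km/h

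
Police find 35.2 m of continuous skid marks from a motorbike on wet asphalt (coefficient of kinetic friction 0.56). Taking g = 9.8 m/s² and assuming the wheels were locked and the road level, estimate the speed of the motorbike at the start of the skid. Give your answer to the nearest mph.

Deceleration a = μg = 0.56 × 9.8 = 5.488 m/s².
v = √(2a·d) = √(2 × 5.488 × 35.2) = √386.355 = 19.6559 m/s.
= 19.6559 ÷ 0.44704 = 43.969 mph.

Initial speed ≈ 44 mph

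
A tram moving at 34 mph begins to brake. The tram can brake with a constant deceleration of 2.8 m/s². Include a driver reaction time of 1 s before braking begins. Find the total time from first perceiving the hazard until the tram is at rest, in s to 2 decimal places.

34 mph × 0.44704 = 15.1994 m/s.
Braking time = v/a = 15.1994 / 2.800 = 5.428 s.
Total = 1 + 5.428 = 6.428 s.

Total time ≈ 6.43 s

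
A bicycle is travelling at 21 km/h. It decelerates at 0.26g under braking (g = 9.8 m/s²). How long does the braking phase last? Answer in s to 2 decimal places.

Braking time ≈ 2.29 s

21 km/h ÷ 3.6 = 5.8333 m/s.
a = 0.26 × 9.8 = 2.548 m/s².
Braking time = v/a = 5.8333 / 2.548 = 2.289 s.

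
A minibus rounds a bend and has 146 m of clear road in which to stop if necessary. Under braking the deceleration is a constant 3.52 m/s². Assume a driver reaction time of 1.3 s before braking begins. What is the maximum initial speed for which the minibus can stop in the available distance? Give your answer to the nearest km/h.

Stopping distance: v·t_r + v²/(2a) = 146 with t_r = 1.3 s and a = 3.520 m/s².
So v² + 9.152 v − 1027.84 = 0.
Positive root: v = −a·t_r + √((a·t_r)² + 2a·d) = −4.576 + √(20.940 + 1027.84) = 27.8089 m/s.
27.8089 m/s × 3.6 = 100.112 km/h.

Maximum speed ≈ 100 km/h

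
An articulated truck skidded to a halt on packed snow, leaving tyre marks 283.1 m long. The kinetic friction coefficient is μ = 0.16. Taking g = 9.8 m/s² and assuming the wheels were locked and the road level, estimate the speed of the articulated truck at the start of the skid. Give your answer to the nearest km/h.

Deceleration a = μg = 0.16 × 9.8 = 1.568 m/s².
v = √(2a·d) = √(2 × 1.568 × 283.1) = √887.802 = 29.7960 m/s.
= 29.7960 × 3.6 = 107.266 km/h.

Initial speed ≈ 107 km/h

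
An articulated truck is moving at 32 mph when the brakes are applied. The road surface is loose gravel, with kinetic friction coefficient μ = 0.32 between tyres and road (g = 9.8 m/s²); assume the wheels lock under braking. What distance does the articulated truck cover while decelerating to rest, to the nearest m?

Braking distance ≈ 33 m

32 mph × 0.44704 = 14.3053 m/s.
a = μg = 0.32 × 9.8 = 3.136 m/s².
Braking distance = v²/(2a) = 14.3053² / (2 × 3.136) = 204.642 / 6.272 = 32.628 m.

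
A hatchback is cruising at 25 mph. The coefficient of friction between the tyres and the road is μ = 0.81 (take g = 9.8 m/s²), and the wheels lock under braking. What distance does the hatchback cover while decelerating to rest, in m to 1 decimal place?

25 mph × 0.44704 = 11.1760 m/s.
a = μg = 0.81 × 9.8 = 7.938 m/s².
Braking distance = v²/(2a) = 11.1760² / (2 × 7.938) = 124.903 / 15.876 = 7.867 m.

Braking distance ≈ 7.9 m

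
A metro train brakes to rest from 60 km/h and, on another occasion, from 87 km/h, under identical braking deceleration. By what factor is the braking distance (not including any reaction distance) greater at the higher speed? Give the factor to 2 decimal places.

Factor ≈ 2.10

Braking distance d = v²/(2a), so with a fixed, d ∝ v².
Factor = (87/60)² = 1.4500² = 2.1025.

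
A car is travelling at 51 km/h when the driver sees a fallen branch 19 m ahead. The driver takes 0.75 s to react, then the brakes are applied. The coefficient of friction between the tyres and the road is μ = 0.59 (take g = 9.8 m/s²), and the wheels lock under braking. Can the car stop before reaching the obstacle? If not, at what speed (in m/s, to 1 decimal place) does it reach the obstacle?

51 km/h ÷ 3.6 = 14.1667 m/s.
a = μg = 0.59 × 9.8 = 5.782 m/s².
Reaction distance = 14.1667 × 0.75 = 10.625 m.
Braking distance needed to stop: v²/(2a) = 200.695 / 11.564 = 17.355 m, so total needed = 10.625 + 17.355 = 27.980 m > 19 m — it cannot stop.
Distance remaining when braking begins: 19 − 10.625 = 8.375 m.
v² = v₀² − 2a·d = 200.695 − 2 × 5.782 × 8.375 = 103.846 m²/s².
v = √103.846 = 10.190 m/s.

No — it strikes the obstacle at 10.2 m/s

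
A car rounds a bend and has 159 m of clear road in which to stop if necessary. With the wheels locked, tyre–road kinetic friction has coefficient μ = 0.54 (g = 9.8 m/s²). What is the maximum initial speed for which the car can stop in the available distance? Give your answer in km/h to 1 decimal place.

Maximum speed ≈ 147.7 km/h

a = μg = 0.54 × 9.8 = 5.292 m/s².
v²/(2a) = d ⇒ v = √(2 × 5.292 × 159) = √1682.86 = 41.0227 m/s.
41.0227 m/s × 3.6 = 147.682 km/h.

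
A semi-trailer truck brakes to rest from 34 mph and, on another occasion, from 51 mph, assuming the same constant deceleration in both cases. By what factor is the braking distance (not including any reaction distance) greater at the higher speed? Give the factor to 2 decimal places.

Braking distance d = v²/(2a), so with a fixed, d ∝ v².
Factor = (51/34)² = 1.5000² = 2.2500.

Factor ≈ 2.25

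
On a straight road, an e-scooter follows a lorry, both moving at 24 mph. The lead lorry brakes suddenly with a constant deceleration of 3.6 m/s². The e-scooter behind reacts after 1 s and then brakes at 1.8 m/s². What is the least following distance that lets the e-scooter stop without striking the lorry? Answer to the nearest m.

24 mph × 0.44704 = 10.7290 m/s.
Leader travels v²/(2a_L) = 115.111 / 7.200 = 15.988 m before stopping.
Follower covers v·t_r = 10.7290 × 1 = 10.729 m while reacting, then v²/(2a_F) = 115.111 / 3.600 = 31.975 m while braking, for a total of 10.729 + 31.975 = 42.704 m.
Since a_F ≤ a_L and the follower starts braking later, the follower is never slower than the leader, so the closest approach is when both have stopped.
Minimum gap = 42.704 − 15.988 = 26.716 m.

Minimum gap ≈ 27 m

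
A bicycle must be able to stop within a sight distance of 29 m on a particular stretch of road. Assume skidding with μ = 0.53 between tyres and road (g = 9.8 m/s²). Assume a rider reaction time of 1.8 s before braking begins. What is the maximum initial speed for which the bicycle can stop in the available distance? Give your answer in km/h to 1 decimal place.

a = μg = 0.53 × 9.8 = 5.194 m/s².
Stopping distance: v·t_r + v²/(2a) = 29 with t_r = 1.8 s and a = 5.194 m/s².
So v² + 18.698 v − 301.25 = 0.
Positive root: v = −a·t_r + √((a·t_r)² + 2a·d) = −9.349 + √(87.404 + 301.25) = 10.3653 m/s.
10.3653 m/s × 3.6 = 37.315 km/h.

Maximum speed ≈ 37.3 km/h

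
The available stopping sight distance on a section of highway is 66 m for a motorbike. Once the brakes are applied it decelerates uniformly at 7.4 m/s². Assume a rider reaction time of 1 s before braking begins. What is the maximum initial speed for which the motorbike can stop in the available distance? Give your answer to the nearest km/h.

Maximum speed ≈ 89 km/h

Stopping distance: v·t_r + v²/(2a) = 66 with t_r = 1 s and a = 7.400 m/s².
So v² + 14.800 v − 976.80 = 0.
Positive root: v = −a·t_r + √((a·t_r)² + 2a·d) = −7.400 + √(54.760 + 976.80) = 24.7179 m/s.
24.7179 m/s × 3.6 = 88.984 km/h.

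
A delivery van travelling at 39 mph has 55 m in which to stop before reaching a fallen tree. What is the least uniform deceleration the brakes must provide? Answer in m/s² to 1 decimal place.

39 mph × 0.44704 = 17.4346 m/s.
v² = 2a·d ⇒ a = v²/(2d) = 17.4346² / (2 × 55.000) = 303.965 / 110.000 = 2.7633 m/s².

Required deceleration ≈ 2.8 m/s²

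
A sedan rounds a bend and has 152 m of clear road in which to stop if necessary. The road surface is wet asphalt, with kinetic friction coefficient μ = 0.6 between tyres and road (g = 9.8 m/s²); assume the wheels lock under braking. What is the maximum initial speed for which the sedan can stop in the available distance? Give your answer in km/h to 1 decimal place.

Maximum speed ≈ 152.2 km/h

a = μg = 0.6 × 9.8 = 5.880 m/s².
v²/(2a) = d ⇒ v = √(2 × 5.880 × 152) = √1787.52 = 42.2791 m/s.
42.2791 m/s × 3.6 = 152.205 km/h.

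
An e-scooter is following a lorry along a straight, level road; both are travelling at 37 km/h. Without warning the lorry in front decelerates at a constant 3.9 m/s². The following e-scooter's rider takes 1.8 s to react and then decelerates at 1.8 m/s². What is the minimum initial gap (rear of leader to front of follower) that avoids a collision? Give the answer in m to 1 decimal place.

Minimum gap ≈ 34.3 m

37 km/h ÷ 3.6 = 10.2778 m/s.
Leader travels v²/(2a_L) = 105.633 / 7.800 = 13.543 m before stopping.
Follower covers v·t_r = 10.2778 × 1.8 = 18.500 m while reacting, then v²/(2a_F) = 105.633 / 3.600 = 29.342 m while braking, for a total of 18.500 + 29.342 = 47.842 m.
Since a_F ≤ a_L and the follower starts braking later, the follower is never slower than the leader, so the closest approach is when both have stopped.
Minimum gap = 47.842 − 13.543 = 34.299 m.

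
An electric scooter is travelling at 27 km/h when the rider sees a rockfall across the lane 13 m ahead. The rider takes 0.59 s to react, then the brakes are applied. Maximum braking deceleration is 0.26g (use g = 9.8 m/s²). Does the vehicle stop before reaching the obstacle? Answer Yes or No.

No

27 km/h ÷ 3.6 = 7.5000 m/s.
a = 0.26 × 9.8 = 2.548 m/s².
Reaction distance = 7.5000 × 0.59 = 4.425 m.
Braking distance = v²/(2a) = 56.250 / 5.096 = 11.038 m.
Total stopping distance = 4.425 + 11.038 = 15.463 m, vs 13 m available — it cannot stop in time and overshoots by 15.463 − 13 = 2.463 m.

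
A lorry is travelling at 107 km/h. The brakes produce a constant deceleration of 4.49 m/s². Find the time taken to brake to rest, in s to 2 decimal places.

107 km/h ÷ 3.6 = 29.7222 m/s.
Braking time = v/a = 29.7222 / 4.490 = 6.620 s.

Braking time ≈ 6.62 s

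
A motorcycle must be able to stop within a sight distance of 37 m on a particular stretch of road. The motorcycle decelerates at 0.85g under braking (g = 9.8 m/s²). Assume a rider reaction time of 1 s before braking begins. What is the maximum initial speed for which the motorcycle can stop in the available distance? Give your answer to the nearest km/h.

Maximum speed ≈ 64 km/h

a = 0.85 × 9.8 = 8.330 m/s².
Stopping distance: v·t_r + v²/(2a) = 37 with t_r = 1 s and a = 8.330 m/s².
So v² + 16.660 v − 616.42 = 0.
Positive root: v = −a·t_r + √((a·t_r)² + 2a·d) = −8.330 + √(69.389 + 616.42) = 17.8580 m/s.
17.8580 m/s × 3.6 = 64.289 km/h.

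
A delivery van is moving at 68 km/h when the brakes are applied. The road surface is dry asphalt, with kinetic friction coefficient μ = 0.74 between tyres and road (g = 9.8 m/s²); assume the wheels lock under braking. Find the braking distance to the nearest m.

68 km/h ÷ 3.6 = 18.8889 m/s.
a = μg = 0.74 × 9.8 = 7.252 m/s².
Braking distance = v²/(2a) = 18.8889² / (2 × 7.252) = 356.791 / 14.504 = 24.599 m.

Braking distance ≈ 25 m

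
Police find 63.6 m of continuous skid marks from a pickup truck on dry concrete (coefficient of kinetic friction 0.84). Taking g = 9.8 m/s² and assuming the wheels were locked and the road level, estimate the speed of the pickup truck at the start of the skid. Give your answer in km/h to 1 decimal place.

Deceleration a = μg = 0.84 × 9.8 = 8.232 m/s².
v = √(2a·d) = √(2 × 8.232 × 63.6) = √1047.110 = 32.3591 m/s.
= 32.3591 × 3.6 = 116.493 km/h.

Initial speed ≈ 116.5 km/h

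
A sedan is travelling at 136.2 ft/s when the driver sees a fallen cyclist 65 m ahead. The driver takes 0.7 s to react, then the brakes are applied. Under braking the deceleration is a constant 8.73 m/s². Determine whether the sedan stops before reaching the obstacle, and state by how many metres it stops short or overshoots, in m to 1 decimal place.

No — it overshoots by 62.8 m

136.2 ft/s × 0.3048 = 41.5138 m/s.
Reaction distance = 41.5138 × 0.7 = 29.060 m.
Braking distance = v²/(2a) = 1723.396 / 17.460 = 98.705 m.
Total stopping distance = 29.060 + 98.705 = 127.765 m, vs 65 m available — it cannot stop in time and overshoots by 127.765 − 65 = 62.765 m.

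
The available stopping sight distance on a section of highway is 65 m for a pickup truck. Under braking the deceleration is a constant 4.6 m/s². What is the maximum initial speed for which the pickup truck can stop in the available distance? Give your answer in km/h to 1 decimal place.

v²/(2a) = d ⇒ v = √(2 × 4.600 × 65) = √598.00 = 24.4540 m/s.
24.4540 m/s × 3.6 = 88.034 km/h.

Maximum speed ≈ 88.0 km/h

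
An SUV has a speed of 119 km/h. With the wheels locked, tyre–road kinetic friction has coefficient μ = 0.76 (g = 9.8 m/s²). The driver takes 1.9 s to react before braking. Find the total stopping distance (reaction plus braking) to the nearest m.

119 km/h ÷ 3.6 = 33.0556 m/s.
a = μg = 0.76 × 9.8 = 7.448 m/s².
Reaction distance = v·t_r = 33.0556 × 1.9 = 62.806 m.
Braking distance = v²/(2a) = 33.0556² / (2 × 7.448) = 1092.673 / 14.896 = 73.353 m.
Total = 62.806 + 73.353 = 136.159 m.

Total stopping distance ≈ 136 m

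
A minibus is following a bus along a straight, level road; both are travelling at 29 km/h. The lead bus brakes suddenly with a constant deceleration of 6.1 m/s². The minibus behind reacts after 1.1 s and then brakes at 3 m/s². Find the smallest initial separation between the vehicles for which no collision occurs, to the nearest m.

29 km/h ÷ 3.6 = 8.0556 m/s.
Leader travels v²/(2a_L) = 64.893 / 12.200 = 5.319 m before stopping.
Follower covers v·t_r = 8.0556 × 1.1 = 8.861 m while reacting, then v²/(2a_F) = 64.893 / 6.000 = 10.816 m while braking, for a total of 8.861 + 10.816 = 19.677 m.
Since a_F ≤ a_L and the follower starts braking later, the follower is never slower than the leader, so the closest approach is when both have stopped.
Minimum gap = 19.677 − 5.319 = 14.358 m.

Minimum gap ≈ 14 m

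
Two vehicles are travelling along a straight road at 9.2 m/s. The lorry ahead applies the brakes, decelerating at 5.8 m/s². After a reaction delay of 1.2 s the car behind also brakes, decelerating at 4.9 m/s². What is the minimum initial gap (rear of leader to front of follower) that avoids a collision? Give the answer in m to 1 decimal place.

Minimum gap ≈ 12.4 m

Leader travels v²/(2a_L) = 84.640 / 11.600 = 7.297 m before stopping.
Follower covers v·t_r = 9.2000 × 1.2 = 11.040 m while reacting, then v²/(2a_F) = 84.640 / 9.800 = 8.637 m while braking, for a total of 11.040 + 8.637 = 19.677 m.
Since a_F ≤ a_L and the follower starts braking later, the follower is never slower than the leader, so the closest approach is when both have stopped.
Minimum gap = 19.677 − 7.297 = 12.380 m.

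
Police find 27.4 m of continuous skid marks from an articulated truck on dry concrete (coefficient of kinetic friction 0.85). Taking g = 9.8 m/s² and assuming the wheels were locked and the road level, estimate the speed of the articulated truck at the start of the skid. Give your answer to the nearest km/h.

Deceleration a = μg = 0.85 × 9.8 = 8.330 m/s².
v = √(2a·d) = √(2 × 8.330 × 27.4) = √456.484 = 21.3655 m/s.
= 21.3655 × 3.6 = 76.916 km/h.

Initial speed ≈ 77 km/h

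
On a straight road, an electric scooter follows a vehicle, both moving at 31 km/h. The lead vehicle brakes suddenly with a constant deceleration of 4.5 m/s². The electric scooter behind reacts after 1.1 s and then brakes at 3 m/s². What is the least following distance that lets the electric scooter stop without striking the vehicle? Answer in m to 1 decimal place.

31 km/h ÷ 3.6 = 8.6111 m/s.
Leader travels v²/(2a_L) = 74.151 / 9.000 = 8.239 m before stopping.
Follower covers v·t_r = 8.6111 × 1.1 = 9.472 m while reacting, then v²/(2a_F) = 74.151 / 6.000 = 12.358 m while braking, for a total of 9.472 + 12.358 = 21.830 m.
Since a_F ≤ a_L and the follower starts braking later, the follower is never slower than the leader, so the closest approach is when both have stopped.
Minimum gap = 21.830 − 8.239 = 13.591 m.

Minimum gap ≈ 13.6 m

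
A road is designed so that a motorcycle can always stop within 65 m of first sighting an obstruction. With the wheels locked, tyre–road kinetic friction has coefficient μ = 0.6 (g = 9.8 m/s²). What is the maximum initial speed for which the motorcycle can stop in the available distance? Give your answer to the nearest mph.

Maximum speed ≈ 62 mph

a = μg = 0.6 × 9.8 = 5.880 m/s².
v²/(2a) = d ⇒ v = √(2 × 5.880 × 65) = √764.40 = 27.6478 m/s.
27.6478 m/s ÷ 0.44704 = 61.846 mph.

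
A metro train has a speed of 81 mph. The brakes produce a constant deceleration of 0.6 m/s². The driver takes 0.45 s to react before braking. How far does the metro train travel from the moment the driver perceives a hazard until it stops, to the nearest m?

Total stopping distance ≈ 1109 m

81 mph × 0.44704 = 36.2102 m/s.
Reaction distance = v·t_r = 36.2102 × 0.45 = 16.295 m.
Braking distance = v²/(2a) = 36.2102² / (2 × 0.600) = 1311.179 / 1.200 = 1092.649 m.
Total = 16.295 + 1092.649 = 1108.944 m.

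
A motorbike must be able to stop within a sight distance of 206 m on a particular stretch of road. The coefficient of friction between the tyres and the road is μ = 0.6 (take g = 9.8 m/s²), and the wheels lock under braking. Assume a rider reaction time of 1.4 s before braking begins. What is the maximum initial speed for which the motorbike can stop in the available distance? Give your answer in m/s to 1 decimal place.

a = μg = 0.6 × 9.8 = 5.880 m/s².
Stopping distance: v·t_r + v²/(2a) = 206 with t_r = 1.4 s and a = 5.880 m/s².
So v² + 16.464 v − 2422.56 = 0.
Positive root: v = −a·t_r + √((a·t_r)² + 2a·d) = −8.232 + √(67.766 + 2422.56) = 41.6712 m/s.

Maximum speed ≈ 41.7 m/s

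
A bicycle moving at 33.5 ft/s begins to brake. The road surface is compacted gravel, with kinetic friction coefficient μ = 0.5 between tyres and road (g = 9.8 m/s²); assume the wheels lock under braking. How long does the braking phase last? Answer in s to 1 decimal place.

Braking time ≈ 2.1 s

33.5 ft/s × 0.3048 = 10.2108 m/s.
a = μg = 0.5 × 9.8 = 4.900 m/s².
Braking time = v/a = 10.2108 / 4.900 = 2.084 s.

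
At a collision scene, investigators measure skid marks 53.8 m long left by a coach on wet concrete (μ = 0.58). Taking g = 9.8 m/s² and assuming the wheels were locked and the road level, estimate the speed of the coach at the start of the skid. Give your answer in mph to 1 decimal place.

Initial speed ≈ 55.3 mph

Deceleration a = μg = 0.58 × 9.8 = 5.684 m/s².
v = √(2a·d) = √(2 × 5.684 × 53.8) = √611.598 = 24.7305 m/s.
= 24.7305 ÷ 0.44704 = 55.321 mph.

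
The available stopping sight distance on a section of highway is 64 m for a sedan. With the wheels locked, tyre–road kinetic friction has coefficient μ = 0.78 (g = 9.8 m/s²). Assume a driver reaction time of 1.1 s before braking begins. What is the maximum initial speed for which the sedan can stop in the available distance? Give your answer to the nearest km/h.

Maximum speed ≈ 86 km/h

a = μg = 0.78 × 9.8 = 7.644 m/s².
Stopping distance: v·t_r + v²/(2a) = 64 with t_r = 1.1 s and a = 7.644 m/s².
So v² + 16.817 v − 978.43 = 0.
Positive root: v = −a·t_r + √((a·t_r)² + 2a·d) = −8.408 + √(70.694 + 978.43) = 23.9822 m/s.
23.9822 m/s × 3.6 = 86.336 km/h.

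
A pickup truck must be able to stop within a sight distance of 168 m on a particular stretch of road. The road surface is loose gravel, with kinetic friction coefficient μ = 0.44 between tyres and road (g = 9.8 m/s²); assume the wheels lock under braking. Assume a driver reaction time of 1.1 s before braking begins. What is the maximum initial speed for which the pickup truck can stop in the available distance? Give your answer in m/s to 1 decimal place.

Maximum speed ≈ 33.6 m/s

a = μg = 0.44 × 9.8 = 4.312 m/s².
Stopping distance: v·t_r + v²/(2a) = 168 with t_r = 1.1 s and a = 4.312 m/s².
So v² + 9.486 v − 1448.83 = 0.
Positive root: v = −a·t_r + √((a·t_r)² + 2a·d) = −4.743 + √(22.496 + 1448.83) = 33.6149 m/s.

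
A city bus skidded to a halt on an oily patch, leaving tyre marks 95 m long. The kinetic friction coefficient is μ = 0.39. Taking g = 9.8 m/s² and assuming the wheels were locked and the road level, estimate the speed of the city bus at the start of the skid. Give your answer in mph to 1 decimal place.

Deceleration a = μg = 0.39 × 9.8 = 3.822 m/s².
v = √(2a·d) = √(2 × 3.822 × 95) = √726.180 = 26.9477 m/s.
= 26.9477 ÷ 0.44704 = 60.280 mph.

Initial speed ≈ 60.3 mph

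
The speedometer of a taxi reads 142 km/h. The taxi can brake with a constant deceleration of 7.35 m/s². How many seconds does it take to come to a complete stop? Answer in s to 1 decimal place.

142 km/h ÷ 3.6 = 39.4444 m/s.
Braking time = v/a = 39.4444 / 7.350 = 5.367 s.

Braking time ≈ 5.4 s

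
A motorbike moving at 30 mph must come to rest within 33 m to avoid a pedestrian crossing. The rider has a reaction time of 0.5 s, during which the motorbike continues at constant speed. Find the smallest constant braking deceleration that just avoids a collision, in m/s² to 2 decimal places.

30 mph × 0.44704 = 13.4112 m/s.
Distance covered during reaction = 13.4112 × 0.5 = 6.706 m.
Distance available for braking: 33 − 6.706 = 26.294 m.
v² = 2a·d ⇒ a = v²/(2d) = 13.4112² / (2 × 26.294) = 179.860 / 52.588 = 3.4202 m/s².

Required deceleration ≈ 3.42 m/s²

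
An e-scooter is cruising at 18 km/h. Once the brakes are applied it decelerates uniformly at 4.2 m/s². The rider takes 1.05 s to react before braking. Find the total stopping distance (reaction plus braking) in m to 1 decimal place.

18 km/h ÷ 3.6 = 5.0000 m/s.
Reaction distance = v·t_r = 5.0000 × 1.05 = 5.250 m.
Braking distance = v²/(2a) = 5.0000² / (2 × 4.200) = 25.000 / 8.400 = 2.976 m.
Total = 5.250 + 2.976 = 8.226 m.

Total stopping distance ≈ 8.2 m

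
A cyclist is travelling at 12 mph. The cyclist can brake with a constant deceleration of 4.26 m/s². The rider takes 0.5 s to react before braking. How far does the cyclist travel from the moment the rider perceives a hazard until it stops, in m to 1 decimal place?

12 mph × 0.44704 = 5.3645 m/s.
Reaction distance = v·t_r = 5.3645 × 0.5 = 2.682 m.
Braking distance = v²/(2a) = 5.3645² / (2 × 4.260) = 28.778 / 8.520 = 3.378 m.
Total = 2.682 + 3.378 = 6.060 m.

Total stopping distance ≈ 6.1 m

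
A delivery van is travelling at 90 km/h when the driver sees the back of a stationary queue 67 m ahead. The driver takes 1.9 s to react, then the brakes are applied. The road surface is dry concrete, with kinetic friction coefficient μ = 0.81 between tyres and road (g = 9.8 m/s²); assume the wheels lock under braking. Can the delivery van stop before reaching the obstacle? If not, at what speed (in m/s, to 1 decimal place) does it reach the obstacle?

90 km/h ÷ 3.6 = 25.0000 m/s.
a = μg = 0.81 × 9.8 = 7.938 m/s².
Reaction distance = 25.0000 × 1.9 = 47.500 m.
Braking distance needed to stop: v²/(2a) = 625.000 / 15.876 = 39.368 m, so total needed = 47.500 + 39.368 = 86.868 m > 67 m — it cannot stop.
Distance remaining when braking begins: 67 − 47.500 = 19.500 m.
v² = v₀² − 2a·d = 625.000 − 2 × 7.938 × 19.500 = 315.418 m²/s².
v = √315.418 = 17.760 m/s.

No — it strikes the obstacle at 17.8 m/s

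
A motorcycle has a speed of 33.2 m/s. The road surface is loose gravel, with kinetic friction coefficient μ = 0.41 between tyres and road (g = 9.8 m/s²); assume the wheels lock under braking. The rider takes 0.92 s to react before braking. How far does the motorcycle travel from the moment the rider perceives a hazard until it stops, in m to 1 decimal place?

a = μg = 0.41 × 9.8 = 4.018 m/s².
Reaction distance = v·t_r = 33.2000 × 0.92 = 30.544 m.
Braking distance = v²/(2a) = 33.2000² / (2 × 4.018) = 1102.240 / 8.036 = 137.163 m.
Total = 30.544 + 137.163 = 167.707 m.

Total stopping distance ≈ 167.7 m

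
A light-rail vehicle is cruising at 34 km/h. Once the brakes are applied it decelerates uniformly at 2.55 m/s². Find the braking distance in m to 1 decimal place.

34 km/h ÷ 3.6 = 9.4444 m/s.
Braking distance = v²/(2a) = 9.4444² / (2 × 2.550) = 89.197 / 5.100 = 17.490 m.

Braking distance ≈ 17.5 m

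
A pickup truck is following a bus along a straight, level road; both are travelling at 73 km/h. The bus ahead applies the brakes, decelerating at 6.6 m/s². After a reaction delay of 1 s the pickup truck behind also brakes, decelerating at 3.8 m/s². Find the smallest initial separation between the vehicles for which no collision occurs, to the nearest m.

73 km/h ÷ 3.6 = 20.2778 m/s.
Leader travels v²/(2a_L) = 411.189 / 13.200 = 31.151 m before stopping.
Follower covers v·t_r = 20.2778 × 1 = 20.278 m while reacting, then v²/(2a_F) = 411.189 / 7.600 = 54.104 m while braking, for a total of 20.278 + 54.104 = 74.382 m.
Since a_F ≤ a_L and the follower starts braking later, the follower is never slower than the leader, so the closest approach is when both have stopped.
Minimum gap = 74.382 − 31.151 = 43.231 m.

Minimum gap ≈ 43 m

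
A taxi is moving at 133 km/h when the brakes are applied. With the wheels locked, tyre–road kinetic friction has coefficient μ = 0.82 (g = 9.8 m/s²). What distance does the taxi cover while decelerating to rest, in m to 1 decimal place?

133 km/h ÷ 3.6 = 36.9444 m/s.
a = μg = 0.82 × 9.8 = 8.036 m/s².
Braking distance = v²/(2a) = 36.9444² / (2 × 8.036) = 1364.889 / 16.072 = 84.923 m.

Braking distance ≈ 84.9 m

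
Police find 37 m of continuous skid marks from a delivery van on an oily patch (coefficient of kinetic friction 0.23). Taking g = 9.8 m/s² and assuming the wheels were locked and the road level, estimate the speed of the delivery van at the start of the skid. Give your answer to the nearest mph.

Initial speed ≈ 29 mph

Deceleration a = μg = 0.23 × 9.8 = 2.254 m/s².
v = √(2a·d) = √(2 × 2.254 × 37) = √166.796 = 12.9150 m/s.
= 12.9150 ÷ 0.44704 = 28.890 mph.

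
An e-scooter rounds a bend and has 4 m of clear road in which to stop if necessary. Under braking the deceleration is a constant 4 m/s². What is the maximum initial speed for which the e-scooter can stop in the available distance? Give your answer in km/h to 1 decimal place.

Maximum speed ≈ 20.4 km/h

v²/(2a) = d ⇒ v = √(2 × 4.000 × 4) = √32.00 = 5.6569 m/s.
5.6569 m/s × 3.6 = 20.365 km/h.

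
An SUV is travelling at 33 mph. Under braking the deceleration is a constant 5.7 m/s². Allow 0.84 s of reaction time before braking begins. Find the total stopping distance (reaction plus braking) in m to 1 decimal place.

33 mph × 0.44704 = 14.7523 m/s.
Reaction distance = v·t_r = 14.7523 × 0.84 = 12.392 m.
Braking distance = v²/(2a) = 14.7523² / (2 × 5.700) = 217.630 / 11.400 = 19.090 m.
Total = 12.392 + 19.090 = 31.482 m.

Total stopping distance ≈ 31.5 m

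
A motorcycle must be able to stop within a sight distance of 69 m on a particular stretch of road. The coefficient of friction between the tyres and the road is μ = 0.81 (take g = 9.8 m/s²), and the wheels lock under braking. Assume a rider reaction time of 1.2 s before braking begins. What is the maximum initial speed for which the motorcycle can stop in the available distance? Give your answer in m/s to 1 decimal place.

Maximum speed ≈ 24.9 m/s

a = μg = 0.81 × 9.8 = 7.938 m/s².
Stopping distance: v·t_r + v²/(2a) = 69 with t_r = 1.2 s and a = 7.938 m/s².
So v² + 19.051 v − 1095.44 = 0.
Positive root: v = −a·t_r + √((a·t_r)² + 2a·d) = −9.526 + √(90.745 + 1095.44) = 24.9150 m/s.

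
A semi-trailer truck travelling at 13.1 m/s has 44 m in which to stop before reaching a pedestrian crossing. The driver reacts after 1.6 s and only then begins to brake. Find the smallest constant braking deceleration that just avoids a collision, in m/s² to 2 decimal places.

Required deceleration ≈ 3.72 m/s²

Distance covered during reaction = 13.1000 × 1.6 = 20.960 m.
Distance available for braking: 44 − 20.960 = 23.040 m.
v² = 2a·d ⇒ a = v²/(2d) = 13.1000² / (2 × 23.040) = 171.610 / 46.080 = 3.7242 m/s².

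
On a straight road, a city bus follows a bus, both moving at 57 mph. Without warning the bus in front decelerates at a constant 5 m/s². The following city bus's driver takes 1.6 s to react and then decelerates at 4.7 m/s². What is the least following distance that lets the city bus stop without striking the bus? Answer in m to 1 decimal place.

Minimum gap ≈ 44.9 m

57 mph × 0.44704 = 25.4813 m/s.
Leader travels v²/(2a_L) = 649.297 / 10.000 = 64.930 m before stopping.
Follower covers v·t_r = 25.4813 × 1.6 = 40.770 m while reacting, then v²/(2a_F) = 649.297 / 9.400 = 69.074 m while braking, for a total of 40.770 + 69.074 = 109.844 m.
Since a_F ≤ a_L and the follower starts braking later, the follower is never slower than the leader, so the closest approach is when both have stopped.
Minimum gap = 109.844 − 64.930 = 44.914 m.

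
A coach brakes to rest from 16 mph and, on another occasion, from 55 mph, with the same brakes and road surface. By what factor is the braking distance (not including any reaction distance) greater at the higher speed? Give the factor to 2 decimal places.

Factor ≈ 11.82

Braking distance d = v²/(2a), so with a fixed, d ∝ v².
Factor = (55/16)² = 3.4375² = 11.8164.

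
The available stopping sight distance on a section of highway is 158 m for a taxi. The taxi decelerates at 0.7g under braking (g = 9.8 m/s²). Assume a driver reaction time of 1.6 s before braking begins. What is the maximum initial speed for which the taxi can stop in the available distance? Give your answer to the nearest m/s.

a = 0.7 × 9.8 = 6.860 m/s².
Stopping distance: v·t_r + v²/(2a) = 158 with t_r = 1.6 s and a = 6.860 m/s².
So v² + 21.952 v − 2167.76 = 0.
Positive root: v = −a·t_r + √((a·t_r)² + 2a·d) = −10.976 + √(120.473 + 2167.76) = 36.8595 m/s.

Maximum speed ≈ 37 m/s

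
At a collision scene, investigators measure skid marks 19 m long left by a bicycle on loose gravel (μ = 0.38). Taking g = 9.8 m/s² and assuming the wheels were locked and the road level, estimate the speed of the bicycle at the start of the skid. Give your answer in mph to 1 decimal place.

Initial speed ≈ 26.6 mph

Deceleration a = μg = 0.38 × 9.8 = 3.724 m/s².
v = √(2a·d) = √(2 × 3.724 × 19) = √141.512 = 11.8959 m/s.
= 11.8959 ÷ 0.44704 = 26.610 mph.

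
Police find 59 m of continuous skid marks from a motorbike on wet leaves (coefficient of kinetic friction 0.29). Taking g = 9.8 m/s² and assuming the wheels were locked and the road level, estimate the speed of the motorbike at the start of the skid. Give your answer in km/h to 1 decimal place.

Deceleration a = μg = 0.29 × 9.8 = 2.842 m/s².
v = √(2a·d) = √(2 × 2.842 × 59) = √335.356 = 18.3127 m/s.
= 18.3127 × 3.6 = 65.926 km/h.

Initial speed ≈ 65.9 km/h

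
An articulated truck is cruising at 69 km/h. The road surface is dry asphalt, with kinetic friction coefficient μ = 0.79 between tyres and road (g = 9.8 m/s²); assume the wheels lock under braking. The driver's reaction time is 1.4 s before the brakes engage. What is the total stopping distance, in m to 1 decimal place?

69 km/h ÷ 3.6 = 19.1667 m/s.
a = μg = 0.79 × 9.8 = 7.742 m/s².
Reaction distance = v·t_r = 19.1667 × 1.4 = 26.833 m.
Braking distance = v²/(2a) = 19.1667² / (2 × 7.742) = 367.362 / 15.484 = 23.725 m.
Total = 26.833 + 23.725 = 50.558 m.

Total stopping distance ≈ 50.6 m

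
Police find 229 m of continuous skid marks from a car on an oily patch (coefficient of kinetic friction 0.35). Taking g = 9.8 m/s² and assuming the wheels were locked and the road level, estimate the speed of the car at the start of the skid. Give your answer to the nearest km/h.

Initial speed ≈ 143 km/h

Deceleration a = μg = 0.35 × 9.8 = 3.430 m/s².
v = √(2a·d) = √(2 × 3.430 × 229) = √1570.940 = 39.6351 m/s.
= 39.6351 × 3.6 = 142.686 km/h.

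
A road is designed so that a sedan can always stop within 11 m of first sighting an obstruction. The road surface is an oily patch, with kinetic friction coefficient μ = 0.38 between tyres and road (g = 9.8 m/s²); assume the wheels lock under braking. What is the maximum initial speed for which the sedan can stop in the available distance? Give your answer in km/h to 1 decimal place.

a = μg = 0.38 × 9.8 = 3.724 m/s².
v²/(2a) = d ⇒ v = √(2 × 3.724 × 11) = √81.93 = 9.0515 m/s.
9.0515 m/s × 3.6 = 32.585 km/h.

Maximum speed ≈ 32.6 km/h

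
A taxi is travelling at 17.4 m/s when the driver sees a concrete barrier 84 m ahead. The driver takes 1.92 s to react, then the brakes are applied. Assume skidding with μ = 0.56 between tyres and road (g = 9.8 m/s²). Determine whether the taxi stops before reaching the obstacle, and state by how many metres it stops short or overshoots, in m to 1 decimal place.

Yes — it stops 23.0 m short of the obstacle

a = μg = 0.56 × 9.8 = 5.488 m/s².
Reaction distance = 17.4000 × 1.92 = 33.408 m.
Braking distance = v²/(2a) = 302.760 / 10.976 = 27.584 m.
Total stopping distance = 33.408 + 27.584 = 60.992 m, vs 84 m available — it stops with 84 − 60.992 = 23.008 m to spare.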